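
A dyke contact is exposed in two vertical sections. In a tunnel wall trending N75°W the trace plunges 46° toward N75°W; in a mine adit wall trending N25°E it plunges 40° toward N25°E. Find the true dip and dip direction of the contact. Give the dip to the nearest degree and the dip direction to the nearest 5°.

Each apparent-dip line lies in the plane. As unit vectors (x east, y north, z up), v₁ plunges 46°→N75°W and v₂ plunges 40°→N25°E.
n = v₁ × v₂ = (-0.384, 0.664, 0.524) (taken with n_z > 0).
True dip = arccos(n_z / |n|) = arccos(0.5641) = 55.7°.
The horizontal component of n points toward azimuth atan2(n_x, n_y) = 330°, the dip direction.

true dip 56°, dip direction 330°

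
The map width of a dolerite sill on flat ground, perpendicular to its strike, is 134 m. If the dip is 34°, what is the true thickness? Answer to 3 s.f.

True thickness t = w · sin(dip) = 134 × sin 34°
t = 134 × 0.5592 = 74.932 m

74.9 m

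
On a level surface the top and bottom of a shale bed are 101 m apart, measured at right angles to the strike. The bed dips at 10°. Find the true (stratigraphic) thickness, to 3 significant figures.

True thickness t = w · sin(dip) = 101 × sin 10°
t = 101 × 0.1736 = 17.538 m

17.5 m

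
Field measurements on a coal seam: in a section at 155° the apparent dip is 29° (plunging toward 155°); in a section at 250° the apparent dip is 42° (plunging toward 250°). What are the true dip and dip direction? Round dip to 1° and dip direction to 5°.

true dip 48°, dip direction 215°

The two traces are lines in the plane: v₁ = (sin 155°·cos 29°, cos 155°·cos 29°, −sin 29°), v₂ = (sin 250°·cos 42°, cos 250°·cos 42°, −sin 42°).
Cross product v₁ × v₂ gives the pole to the plane: n ∝ (-0.407, -0.586, 0.647).
True dip = arccos(n_z / |n|) = arccos(0.6720) = 47.8°.
Dip direction = atan2(-0.407, -0.586) = 215° (azimuth of n's horizontal projection).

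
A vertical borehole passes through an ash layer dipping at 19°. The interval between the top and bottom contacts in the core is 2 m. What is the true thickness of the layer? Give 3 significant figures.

1.89 m

True thickness t = h · cos(dip) = 2 × cos 19°
t = 2 × 0.9455 = 1.891 m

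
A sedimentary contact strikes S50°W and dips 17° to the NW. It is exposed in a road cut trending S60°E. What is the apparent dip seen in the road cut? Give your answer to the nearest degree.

Angle between strike (S50°W) and section (S60°E): β = 70°.
tan(apparent dip) = tan 17° · sin 70° = 0.2873
α = arctan(0.2873) = 16.03°

16°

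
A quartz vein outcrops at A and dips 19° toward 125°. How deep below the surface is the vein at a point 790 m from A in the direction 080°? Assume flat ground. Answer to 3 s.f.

192 m

The hole lies 45° from the dip direction, so the down-dip offset is 790 × cos 45° = 558.61 m.
Depth = down-dip offset × tan(dip) = 558.61 × tan 19° = 558.61 × 0.3443
Depth = 192.35 m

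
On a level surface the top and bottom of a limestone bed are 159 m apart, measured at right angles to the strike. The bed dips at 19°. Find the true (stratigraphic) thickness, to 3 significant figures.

51.8 m

True thickness t = w · sin(dip) = 159 × sin 19°
t = 159 × 0.3256 = 51.765 m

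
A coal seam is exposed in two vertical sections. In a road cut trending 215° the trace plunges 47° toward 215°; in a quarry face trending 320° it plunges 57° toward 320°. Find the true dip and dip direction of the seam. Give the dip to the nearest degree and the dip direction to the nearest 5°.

true dip 65°, dip direction 275°

The two traces are lines in the plane: v₁ = (sin 215°·cos 47°, cos 215°·cos 47°, −sin 47°), v₂ = (sin 320°·cos 57°, cos 320°·cos 57°, −sin 57°).
n = v₁ × v₂ = (-0.774, 0.072, 0.359) (taken with n_z > 0).
True dip = arccos(n_z / |n|) = arccos(0.4192) = 65.2°.
Dip direction = azimuth of (n_x, n_y) = atan2(-0.774, 0.072) = 275°.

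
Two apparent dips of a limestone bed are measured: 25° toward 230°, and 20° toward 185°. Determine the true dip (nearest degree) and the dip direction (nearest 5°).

true dip 25°, dip direction 225°

Represent each trace as a vector plunging at its apparent dip toward its trend (east-north-up frame): v₁ = (-0.694, -0.583, -0.423), v₂ = (-0.082, -0.936, -0.342).
Cross product v₁ × v₂ gives the pole to the plane: n ∝ (-0.196, -0.203, 0.602).
True dip = arccos(n_z / |n|) = arccos(0.9054) = 25.1°.
The horizontal component of n points toward azimuth atan2(n_x, n_y) = 224°, the dip direction.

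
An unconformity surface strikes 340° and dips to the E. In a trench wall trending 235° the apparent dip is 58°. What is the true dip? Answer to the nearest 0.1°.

The section is 75° from the strike.
tan(true dip) = tan 58° / sin 75° = 1.6568
δ = arctan(1.6568) = 58.89°

58.9°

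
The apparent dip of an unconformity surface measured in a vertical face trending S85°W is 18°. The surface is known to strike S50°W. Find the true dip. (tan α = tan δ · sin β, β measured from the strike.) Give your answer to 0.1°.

29.5°

β = acute angle between strike S50°W and section S85°W = 35°.
tan δ = tan α / sin β = tan 18° / sin 35° = 0.3249 / 0.5736 = 0.5665
true dip = arctan 0.5665 = 29.53°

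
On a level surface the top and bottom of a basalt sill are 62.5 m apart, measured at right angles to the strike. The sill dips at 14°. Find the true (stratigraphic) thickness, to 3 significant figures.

15.1 m

True thickness t = w · sin(dip) = 62.5 × sin 14°
t = 62.5 × 0.2419 = 15.120 m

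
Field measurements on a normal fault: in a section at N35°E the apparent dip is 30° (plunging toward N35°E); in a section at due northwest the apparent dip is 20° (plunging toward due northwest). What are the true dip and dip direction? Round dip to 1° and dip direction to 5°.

Each apparent-dip line lies in the plane. As unit vectors (x east, y north, z up), v₁ plunges 30°→N35°E and v₂ plunges 20°→due northwest.
n = v₁ × v₂ = (0.090, 0.502, 0.801) (taken with n_z > 0).
Dip δ = arctan(|n_h|/n_z) = arctan(0.510/0.801) = 32.5°.
Dip direction = azimuth of (n_x, n_y) = atan2(0.090, 0.502) = 10°.

true dip 32°, dip direction 010°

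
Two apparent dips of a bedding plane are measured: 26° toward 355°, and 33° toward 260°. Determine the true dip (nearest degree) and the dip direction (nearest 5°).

Each apparent-dip line lies in the plane. As unit vectors (x east, y north, z up), v₁ plunges 26°→355° and v₂ plunges 33°→260°.
Cross product v₁ × v₂ gives the pole to the plane: n ∝ (-0.551, 0.319, 0.751).
Dip δ = arctan(|n_h|/n_z) = arctan(0.637/0.751) = 40.3°.
The horizontal component of n points toward azimuth atan2(n_x, n_y) = 300°, the dip direction.

true dip 40°, dip direction 300°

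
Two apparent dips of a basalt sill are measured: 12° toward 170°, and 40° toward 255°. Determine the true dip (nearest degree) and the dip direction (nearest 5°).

The two traces are lines in the plane: v₁ = (sin 170°·cos 12°, cos 170°·cos 12°, −sin 12°), v₂ = (sin 255°·cos 40°, cos 255°·cos 40°, −sin 40°).
The plane normal is n = v₁ × v₂ ∝ (-0.578, -0.263, 0.746).
True dip = arccos(n_z / |n|) = arccos(0.7617) = 40.4°.
Dip direction = azimuth of (n_x, n_y) = atan2(-0.578, -0.263) = 246°.

true dip 40°, dip direction 245°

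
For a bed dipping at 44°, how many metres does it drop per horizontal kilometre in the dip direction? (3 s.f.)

966 m

drop per km = 1000 × tan 44° = 1000 × 0.9657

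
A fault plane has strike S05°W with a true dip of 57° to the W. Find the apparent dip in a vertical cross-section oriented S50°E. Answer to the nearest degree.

52°

The strike is S05°W and the section trends S50°E; the acute angle between them is β = 55°.
tan α = tan 57° × sin 55° = 1.5399 × 0.8192 = 1.2614
apparent dip = arctan 1.2614 = 51.59°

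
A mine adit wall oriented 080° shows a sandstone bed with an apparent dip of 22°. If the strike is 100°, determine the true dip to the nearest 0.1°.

β = acute angle between strike 100° and section 080° = 20°.
tan δ = tan α / sin β = tan 22° / sin 20° = 0.4040 / 0.3420 = 1.1813
true dip = arctan 1.1813 = 49.75°

49.8°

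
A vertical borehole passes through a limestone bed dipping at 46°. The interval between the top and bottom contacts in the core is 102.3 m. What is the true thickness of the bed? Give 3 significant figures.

True thickness t = h · cos(dip) = 102.3 × cos 46°
t = 102.3 × 0.6947 = 71.064 m

71.1 m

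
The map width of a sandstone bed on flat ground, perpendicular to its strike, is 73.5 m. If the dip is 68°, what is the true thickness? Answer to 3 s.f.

True thickness t = w · sin(dip) = 73.5 × sin 68°
t = 73.5 × 0.9272 = 68.148 m

68.1 m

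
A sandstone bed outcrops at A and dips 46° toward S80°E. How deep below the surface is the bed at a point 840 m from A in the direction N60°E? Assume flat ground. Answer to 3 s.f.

666 m

The hole lies 40° from the dip direction, so the down-dip offset is 840 × cos 40° = 643.48 m.
Depth = down-dip offset × tan(dip) = 643.48 × tan 46° = 643.48 × 1.0355
Depth = 666.34 m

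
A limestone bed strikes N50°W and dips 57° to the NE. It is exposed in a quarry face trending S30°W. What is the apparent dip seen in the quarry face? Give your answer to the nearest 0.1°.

56.6°

The strike is N50°W and the section trends S30°W; the acute angle between them is β = 80°.
tan α = tan 57° × sin 80° = 1.5399 × 0.9848 = 1.5165
α = arctan(1.5165) = 56.60°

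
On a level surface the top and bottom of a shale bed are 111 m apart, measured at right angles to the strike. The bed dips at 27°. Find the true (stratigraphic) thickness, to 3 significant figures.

50.4 m

True thickness t = w · sin(dip) = 111 × sin 27°
t = 111 × 0.4540 = 50.393 m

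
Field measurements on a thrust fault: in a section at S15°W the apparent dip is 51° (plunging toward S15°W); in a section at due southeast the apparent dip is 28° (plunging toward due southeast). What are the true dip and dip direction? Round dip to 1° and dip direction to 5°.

true dip 51°, dip direction 200°

Each apparent-dip line lies in the plane. As unit vectors (x east, y north, z up), v₁ plunges 51°→S15°W and v₂ plunges 28°→due southeast.
n = v₁ × v₂ = (-0.200, -0.562, 0.481) (taken with n_z > 0).
tan δ = √(n_x²+n_y²)/n_z = 0.596/0.481, so δ = 51.1°.
Dip direction = atan2(-0.200, -0.562) = 200° (azimuth of n's horizontal projection).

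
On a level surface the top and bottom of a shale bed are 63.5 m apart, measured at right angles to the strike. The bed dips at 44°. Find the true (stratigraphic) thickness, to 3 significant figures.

True thickness t = w · sin(dip) = 63.5 × sin 44°
t = 63.5 × 0.6947 = 44.111 m

44.1 m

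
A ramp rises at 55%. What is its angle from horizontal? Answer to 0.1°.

28.8°

tan θ = 55/100 = 0.5500
θ = arctan(0.5500) = 28.81°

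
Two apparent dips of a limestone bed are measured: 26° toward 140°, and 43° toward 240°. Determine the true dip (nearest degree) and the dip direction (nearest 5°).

true dip 49°, dip direction 205°

Represent each trace as a vector plunging at its apparent dip toward its trend (east-north-up frame): v₁ = (0.578, -0.689, -0.438), v₂ = (-0.633, -0.366, -0.682).
n = v₁ × v₂ = (-0.309, -0.672, 0.647) (taken with n_z > 0).
True dip = arccos(n_z / |n|) = arccos(0.6587) = 48.8°.
Dip direction = azimuth of (n_x, n_y) = atan2(-0.309, -0.672) = 205°.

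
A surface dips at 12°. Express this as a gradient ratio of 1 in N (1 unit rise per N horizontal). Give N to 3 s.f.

1 : N means tan θ = 1/N, so N = 1/tan 12° = 1/0.2126

1 in 4.70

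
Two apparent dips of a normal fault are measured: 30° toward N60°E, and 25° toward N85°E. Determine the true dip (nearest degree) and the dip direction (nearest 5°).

Represent each trace as a vector plunging at its apparent dip toward its trend (east-north-up frame): v₁ = (0.750, 0.433, -0.500), v₂ = (0.903, 0.079, -0.423).
n = v₁ × v₂ = (0.144, 0.134, 0.332) (taken with n_z > 0).
Dip δ = arctan(|n_h|/n_z) = arctan(0.197/0.332) = 30.7°.
Dip direction = atan2(0.144, 0.134) = 47° (azimuth of n's horizontal projection).

true dip 31°, dip direction 045°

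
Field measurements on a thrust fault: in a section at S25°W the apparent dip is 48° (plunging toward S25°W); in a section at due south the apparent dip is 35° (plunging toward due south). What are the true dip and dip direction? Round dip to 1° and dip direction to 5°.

Each apparent-dip line lies in the plane. As unit vectors (x east, y north, z up), v₁ plunges 48°→S25°W and v₂ plunges 35°→due south.
The plane normal is n = v₁ × v₂ ∝ (-0.261, -0.162, 0.232).
Dip δ = arctan(|n_h|/n_z) = arctan(0.307/0.232) = 53.0°.
Dip direction = azimuth of (n_x, n_y) = atan2(-0.261, -0.162) = 238°.

true dip 53°, dip direction 240°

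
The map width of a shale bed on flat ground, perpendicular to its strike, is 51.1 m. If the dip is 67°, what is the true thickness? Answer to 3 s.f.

True thickness t = w · sin(dip) = 51.1 × sin 67°
t = 51.1 × 0.9205 = 47.038 m

47.0 m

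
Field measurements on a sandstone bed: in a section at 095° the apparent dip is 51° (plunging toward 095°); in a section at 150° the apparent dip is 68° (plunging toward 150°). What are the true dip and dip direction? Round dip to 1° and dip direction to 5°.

true dip 68°, dip direction 155°

The two traces are lines in the plane: v₁ = (sin 95°·cos 51°, cos 95°·cos 51°, −sin 51°), v₂ = (sin 150°·cos 68°, cos 150°·cos 68°, −sin 68°).
Cross product v₁ × v₂ gives the pole to the plane: n ∝ (0.201, -0.436, 0.193).
tan δ = √(n_x²+n_y²)/n_z = 0.480/0.193, so δ = 68.1°.
Dip direction = atan2(0.201, -0.436) = 155° (azimuth of n's horizontal projection).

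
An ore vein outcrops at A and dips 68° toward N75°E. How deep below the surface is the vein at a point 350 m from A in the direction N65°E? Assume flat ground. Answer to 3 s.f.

The hole lies 10° from the dip direction, so the down-dip offset is 350 × cos 10° = 344.68 m.
Depth = down-dip offset × tan(dip) = 344.68 × tan 68° = 344.68 × 2.4751
Depth = 853.12 m

853 m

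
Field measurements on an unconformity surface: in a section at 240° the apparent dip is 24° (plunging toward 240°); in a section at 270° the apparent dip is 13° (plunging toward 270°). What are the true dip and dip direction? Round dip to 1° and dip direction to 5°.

Each apparent-dip line lies in the plane. As unit vectors (x east, y north, z up), v₁ plunges 24°→240° and v₂ plunges 13°→270°.
The plane normal is n = v₁ × v₂ ∝ (-0.103, -0.218, 0.445).
Dip δ = arctan(|n_h|/n_z) = arctan(0.241/0.445) = 28.5°.
Dip direction = atan2(-0.103, -0.218) = 205° (azimuth of n's horizontal projection).

true dip 28°, dip direction 205°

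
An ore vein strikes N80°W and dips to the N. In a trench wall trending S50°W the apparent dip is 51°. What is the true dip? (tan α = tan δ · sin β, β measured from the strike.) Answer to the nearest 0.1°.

58.2°

β = acute angle between strike N80°W and section S50°W = 50°.
tan δ = tan α / sin β = tan 51° / sin 50° = 1.2349 / 0.7660 = 1.6120
true dip = arctan 1.6120 = 58.19°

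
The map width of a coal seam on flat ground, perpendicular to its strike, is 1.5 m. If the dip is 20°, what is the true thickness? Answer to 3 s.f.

0.513 m

True thickness t = w · sin(dip) = 1.5 × sin 20°
t = 1.5 × 0.3420 = 0.513 m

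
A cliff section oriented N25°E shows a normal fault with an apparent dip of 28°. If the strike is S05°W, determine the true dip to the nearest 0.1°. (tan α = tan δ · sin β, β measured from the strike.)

57.2°

The section is 20° from the strike.
tan δ = tan α / sin β = tan 28° / sin 20° = 0.5317 / 0.3420 = 1.5546
true dip = arctan 1.5546 = 57.25°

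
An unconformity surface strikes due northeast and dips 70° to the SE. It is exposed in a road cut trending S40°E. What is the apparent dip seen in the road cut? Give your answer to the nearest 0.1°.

Angle between strike (due northeast) and section (S40°E): β = 85°.
tan(apparent dip) = tan 70° · sin 85° = 2.7370
α = arctan(2.7370) = 69.93°

69.9°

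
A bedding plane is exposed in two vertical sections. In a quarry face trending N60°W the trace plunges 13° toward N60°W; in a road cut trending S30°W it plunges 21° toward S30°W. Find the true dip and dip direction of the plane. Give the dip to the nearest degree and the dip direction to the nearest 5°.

The two traces are lines in the plane: v₁ = (sin 300°·cos 13°, cos 300°·cos 13°, −sin 13°), v₂ = (sin 210°·cos 21°, cos 210°·cos 21°, −sin 21°).
The plane normal is n = v₁ × v₂ ∝ (-0.356, -0.197, 0.910).
True dip = arccos(n_z / |n|) = arccos(0.9126) = 24.1°.
The horizontal component of n points toward azimuth atan2(n_x, n_y) = 241°, the dip direction.

true dip 24°, dip direction 240°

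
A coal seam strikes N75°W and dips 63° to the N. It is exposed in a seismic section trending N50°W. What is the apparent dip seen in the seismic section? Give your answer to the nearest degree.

40°

The section lies 25° from the strike.
tan(apparent dip) = tan 63° · sin 25° = 0.8294
α = arctan(0.8294) = 39.67°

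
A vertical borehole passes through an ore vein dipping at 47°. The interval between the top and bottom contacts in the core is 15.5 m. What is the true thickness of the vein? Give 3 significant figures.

10.6 m

True thickness t = h · cos(dip) = 15.5 × cos 47°
t = 15.5 × 0.6820 = 10.571 m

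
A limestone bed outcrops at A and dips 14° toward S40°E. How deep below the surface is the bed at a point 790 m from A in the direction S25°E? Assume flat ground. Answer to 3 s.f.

The hole lies 15° from the dip direction, so the down-dip offset is 790 × cos 15° = 763.08 m.
Depth = down-dip offset × tan(dip) = 763.08 × tan 14° = 763.08 × 0.2493
Depth = 190.26 m

190 m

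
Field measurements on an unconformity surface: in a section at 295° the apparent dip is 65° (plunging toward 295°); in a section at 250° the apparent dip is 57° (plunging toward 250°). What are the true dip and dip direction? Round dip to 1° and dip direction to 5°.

Represent each trace as a vector plunging at its apparent dip toward its trend (east-north-up frame): v₁ = (-0.383, 0.179, -0.906), v₂ = (-0.512, -0.186, -0.839).
The plane normal is n = v₁ × v₂ ∝ (-0.319, 0.143, 0.163).
True dip = arccos(n_z / |n|) = arccos(0.4226) = 65.0°.
The horizontal component of n points toward azimuth atan2(n_x, n_y) = 294°, the dip direction.

true dip 65°, dip direction 295°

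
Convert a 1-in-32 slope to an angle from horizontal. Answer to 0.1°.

tan θ = 1/32 = 0.0312
θ = arctan(0.0312) = 1.79°

1.8°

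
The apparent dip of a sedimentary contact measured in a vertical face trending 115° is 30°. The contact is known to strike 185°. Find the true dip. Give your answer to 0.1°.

The section is 70° from the strike.
tan(true dip) = tan 30° / sin 70° = 0.6144
true dip = arctan 0.6144 = 31.57°

31.6°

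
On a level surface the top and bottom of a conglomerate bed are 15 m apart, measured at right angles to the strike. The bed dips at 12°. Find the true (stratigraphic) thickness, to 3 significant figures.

3.12 m

True thickness t = w · sin(dip) = 15 × sin 12°
t = 15 × 0.2079 = 3.119 m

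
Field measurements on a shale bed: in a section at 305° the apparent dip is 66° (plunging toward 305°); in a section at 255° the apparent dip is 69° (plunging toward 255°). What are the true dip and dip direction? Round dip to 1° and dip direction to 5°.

Represent each trace as a vector plunging at its apparent dip toward its trend (east-north-up frame): v₁ = (-0.333, 0.233, -0.914), v₂ = (-0.346, -0.093, -0.934).
Cross product v₁ × v₂ gives the pole to the plane: n ∝ (-0.303, 0.005, 0.112).
True dip = arccos(n_z / |n|) = arccos(0.3462) = 69.7°.
Dip direction = atan2(-0.303, 0.005) = 271° (azimuth of n's horizontal projection).

true dip 70°, dip direction 270°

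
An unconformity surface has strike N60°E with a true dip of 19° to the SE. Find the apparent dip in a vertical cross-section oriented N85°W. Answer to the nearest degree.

Angle between strike (N60°E) and section (N85°W): β = 35°.
tan(apparent dip) = tan 19° · sin 35° = 0.1975
apparent dip = arctan 0.1975 = 11.17°

11°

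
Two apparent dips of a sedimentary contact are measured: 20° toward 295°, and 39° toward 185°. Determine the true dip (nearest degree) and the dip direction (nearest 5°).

Represent each trace as a vector plunging at its apparent dip toward its trend (east-north-up frame): v₁ = (-0.852, 0.397, -0.342), v₂ = (-0.068, -0.774, -0.629).
The plane normal is n = v₁ × v₂ ∝ (-0.515, -0.513, 0.686).
tan δ = √(n_x²+n_y²)/n_z = 0.727/0.686, so δ = 46.6°.
The horizontal component of n points toward azimuth atan2(n_x, n_y) = 225°, the dip direction.

true dip 47°, dip direction 225°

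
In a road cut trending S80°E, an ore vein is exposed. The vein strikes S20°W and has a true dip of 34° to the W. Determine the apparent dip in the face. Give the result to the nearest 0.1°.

The section lies 80° from the strike.
tan(apparent dip) = tan 34° · sin 80° = 0.6643
apparent dip = arctan 0.6643 = 33.59°

33.6°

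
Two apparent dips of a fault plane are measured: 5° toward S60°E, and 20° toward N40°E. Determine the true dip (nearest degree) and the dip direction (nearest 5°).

true dip 20°, dip direction 045°

Each apparent-dip line lies in the plane. As unit vectors (x east, y north, z up), v₁ plunges 5°→S60°E and v₂ plunges 20°→N40°E.
Cross product v₁ × v₂ gives the pole to the plane: n ∝ (0.233, 0.242, 0.922).
Dip δ = arctan(|n_h|/n_z) = arctan(0.336/0.922) = 20.0°.
The horizontal component of n points toward azimuth atan2(n_x, n_y) = 44°, the dip direction.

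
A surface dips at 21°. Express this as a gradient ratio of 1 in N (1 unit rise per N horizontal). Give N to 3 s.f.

1 : N means tan θ = 1/N, so N = 1/tan 21° = 1/0.3839

1 in 2.61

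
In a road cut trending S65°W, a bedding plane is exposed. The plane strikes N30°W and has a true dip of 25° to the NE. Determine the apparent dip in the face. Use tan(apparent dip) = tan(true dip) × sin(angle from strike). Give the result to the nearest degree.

25°

Angle between strike (N30°W) and section (S65°W): β = 85°.
tan α = tan 25° × sin 85° = 0.4663 × 0.9962 = 0.4645
apparent dip = arctan 0.4645 = 24.92°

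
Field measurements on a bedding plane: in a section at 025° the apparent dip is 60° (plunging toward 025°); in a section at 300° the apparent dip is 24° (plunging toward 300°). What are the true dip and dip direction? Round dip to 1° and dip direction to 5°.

true dip 60°, dip direction 015°

Represent each trace as a vector plunging at its apparent dip toward its trend (east-north-up frame): v₁ = (0.211, 0.453, -0.866), v₂ = (-0.791, 0.457, -0.407).
n = v₁ × v₂ = (0.211, 0.771, 0.455) (taken with n_z > 0).
True dip = arccos(n_z / |n|) = arccos(0.4946) = 60.4°.
Dip direction = atan2(0.211, 0.771) = 15° (azimuth of n's horizontal projection).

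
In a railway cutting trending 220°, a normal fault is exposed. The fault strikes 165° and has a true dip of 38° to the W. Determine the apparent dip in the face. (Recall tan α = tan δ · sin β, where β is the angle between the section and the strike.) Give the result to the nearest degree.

The strike is 165° and the section trends 220°; the acute angle between them is β = 55°.
tan(apparent dip) = tan 38° · sin 55° = 0.6400
apparent dip = arctan 0.6400 = 32.62°

33°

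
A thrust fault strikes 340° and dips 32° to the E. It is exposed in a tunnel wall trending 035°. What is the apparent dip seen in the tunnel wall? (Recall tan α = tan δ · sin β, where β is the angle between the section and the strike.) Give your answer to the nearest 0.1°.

27.1°

Angle between strike (340°) and section (035°): β = 55°.
tan(apparent dip) = tan 32° · sin 55° = 0.5119
α = arctan(0.5119) = 27.11°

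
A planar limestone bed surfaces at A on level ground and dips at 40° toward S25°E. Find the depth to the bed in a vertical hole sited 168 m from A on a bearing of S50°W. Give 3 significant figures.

36.5 m

The hole lies 75° from the dip direction, so the down-dip offset is 168 × cos 75° = 43.48 m.
Depth = down-dip offset × tan(dip) = 43.48 × tan 40° = 43.48 × 0.8391
Depth = 36.49 m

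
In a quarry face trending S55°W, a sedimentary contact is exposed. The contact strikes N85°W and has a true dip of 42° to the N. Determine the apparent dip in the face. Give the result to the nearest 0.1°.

The strike is N85°W and the section trends S55°W; the acute angle between them is β = 40°.
tan α = tan 42° × sin 40° = 0.9004 × 0.6428 = 0.5788
apparent dip = arctan 0.5788 = 30.06°

30.1°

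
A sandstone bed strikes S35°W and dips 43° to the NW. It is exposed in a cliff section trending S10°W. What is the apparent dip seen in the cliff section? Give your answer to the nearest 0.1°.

The strike is S35°W and the section trends S10°W; the acute angle between them is β = 25°.
tan α = tan 43° × sin 25° = 0.9325 × 0.4226 = 0.3941
α = arctan(0.3941) = 21.51°

21.5°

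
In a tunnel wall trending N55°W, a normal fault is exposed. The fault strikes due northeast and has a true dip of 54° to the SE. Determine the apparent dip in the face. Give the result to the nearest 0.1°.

53.6°

The section lies 80° from the strike.
tan α = tan 54° × sin 80° = 1.3764 × 0.9848 = 1.3555
α = arctan(1.3555) = 53.58°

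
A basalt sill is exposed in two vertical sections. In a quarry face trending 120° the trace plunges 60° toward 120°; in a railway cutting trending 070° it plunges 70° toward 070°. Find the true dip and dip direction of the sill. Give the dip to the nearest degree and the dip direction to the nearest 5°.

Represent each trace as a vector plunging at its apparent dip toward its trend (east-north-up frame): v₁ = (0.433, -0.250, -0.866), v₂ = (0.321, 0.117, -0.940).
The plane normal is n = v₁ × v₂ ∝ (0.336, 0.129, 0.131).
Dip δ = arctan(|n_h|/n_z) = arctan(0.360/0.131) = 70.0°.
Dip direction = atan2(0.336, 0.129) = 69° (azimuth of n's horizontal projection).

true dip 70°, dip direction 070°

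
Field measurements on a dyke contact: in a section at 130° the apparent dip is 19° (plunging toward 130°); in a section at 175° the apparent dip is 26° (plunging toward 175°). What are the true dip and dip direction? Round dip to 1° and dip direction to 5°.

true dip 26°, dip direction 175°

Each apparent-dip line lies in the plane. As unit vectors (x east, y north, z up), v₁ plunges 19°→130° and v₂ plunges 26°→175°.
Cross product v₁ × v₂ gives the pole to the plane: n ∝ (0.025, -0.292, 0.601).
Dip δ = arctan(|n_h|/n_z) = arctan(0.293/0.601) = 26.0°.
The horizontal component of n points toward azimuth atan2(n_x, n_y) = 175°, the dip direction.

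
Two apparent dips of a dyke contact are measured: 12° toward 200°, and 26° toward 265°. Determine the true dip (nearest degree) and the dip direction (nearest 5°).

true dip 26°, dip direction 265°

Each apparent-dip line lies in the plane. As unit vectors (x east, y north, z up), v₁ plunges 12°→200° and v₂ plunges 26°→265°.
The plane normal is n = v₁ × v₂ ∝ (-0.387, -0.040, 0.797).
True dip = arccos(n_z / |n|) = arccos(0.8988) = 26.0°.
Dip direction = atan2(-0.387, -0.040) = 264° (azimuth of n's horizontal projection).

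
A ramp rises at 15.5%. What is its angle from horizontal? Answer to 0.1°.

tan θ = 15.5/100 = 0.1550
θ = arctan(0.1550) = 8.81°

8.8°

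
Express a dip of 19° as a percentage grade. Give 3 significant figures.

grade % = 100 × tan 19° = 100 × 0.3443

34.4%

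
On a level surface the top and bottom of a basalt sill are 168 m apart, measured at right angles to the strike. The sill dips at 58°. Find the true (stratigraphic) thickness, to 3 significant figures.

True thickness t = w · sin(dip) = 168 × sin 58°
t = 168 × 0.8480 = 142.472 m

142 m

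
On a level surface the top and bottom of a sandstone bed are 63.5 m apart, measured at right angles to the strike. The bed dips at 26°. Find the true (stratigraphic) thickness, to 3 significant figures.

True thickness t = w · sin(dip) = 63.5 × sin 26°
t = 63.5 × 0.4384 = 27.837 m

27.8 m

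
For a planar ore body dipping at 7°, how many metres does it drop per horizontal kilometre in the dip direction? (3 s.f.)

123 m

drop per km = 1000 × tan 7° = 1000 × 0.1228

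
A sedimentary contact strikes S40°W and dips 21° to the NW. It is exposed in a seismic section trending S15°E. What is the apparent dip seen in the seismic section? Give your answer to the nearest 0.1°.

17.5°

The section lies 55° from the strike.
tan(apparent dip) = tan 21° · sin 55° = 0.3144
α = arctan(0.3144) = 17.46°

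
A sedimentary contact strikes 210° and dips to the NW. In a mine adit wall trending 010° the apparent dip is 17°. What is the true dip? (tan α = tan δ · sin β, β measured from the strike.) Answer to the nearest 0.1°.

The section is 20° from the strike.
tan(true dip) = tan 17° / sin 20° = 0.8939
δ = arctan(0.8939) = 41.79°

41.8°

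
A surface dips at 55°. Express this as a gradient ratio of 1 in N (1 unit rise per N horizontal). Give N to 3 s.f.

1 in 0.700

1 : N means tan θ = 1/N, so N = 1/tan 55° = 1/1.4281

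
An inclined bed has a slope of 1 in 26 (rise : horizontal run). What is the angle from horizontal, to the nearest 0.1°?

2.2°

tan θ = 1/26 = 0.0385
θ = arctan(0.0385) = 2.20°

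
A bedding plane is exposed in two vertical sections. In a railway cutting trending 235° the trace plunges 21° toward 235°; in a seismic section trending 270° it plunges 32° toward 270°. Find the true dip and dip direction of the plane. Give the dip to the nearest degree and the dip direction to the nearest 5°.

The two traces are lines in the plane: v₁ = (sin 235°·cos 21°, cos 235°·cos 21°, −sin 21°), v₂ = (sin 270°·cos 32°, cos 270°·cos 32°, −sin 32°).
Cross product v₁ × v₂ gives the pole to the plane: n ∝ (-0.284, 0.101, 0.454).
True dip = arccos(n_z / |n|) = arccos(0.8333) = 33.6°.
Dip direction = azimuth of (n_x, n_y) = atan2(-0.284, 0.101) = 290°.

true dip 34°, dip direction 290°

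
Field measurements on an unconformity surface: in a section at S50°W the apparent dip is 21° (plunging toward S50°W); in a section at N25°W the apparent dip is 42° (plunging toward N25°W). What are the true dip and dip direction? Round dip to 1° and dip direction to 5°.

Each apparent-dip line lies in the plane. As unit vectors (x east, y north, z up), v₁ plunges 21°→S50°W and v₂ plunges 42°→N25°W.
The plane normal is n = v₁ × v₂ ∝ (-0.643, 0.366, 0.670).
tan δ = √(n_x²+n_y²)/n_z = 0.740/0.670, so δ = 47.8°.
Dip direction = azimuth of (n_x, n_y) = atan2(-0.643, 0.366) = 300°.

true dip 48°, dip direction 300°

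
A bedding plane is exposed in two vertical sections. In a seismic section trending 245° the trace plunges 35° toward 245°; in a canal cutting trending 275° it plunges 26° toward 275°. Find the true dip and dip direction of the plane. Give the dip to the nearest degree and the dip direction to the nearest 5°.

The two traces are lines in the plane: v₁ = (sin 245°·cos 35°, cos 245°·cos 35°, −sin 35°), v₂ = (sin 275°·cos 26°, cos 275°·cos 26°, −sin 26°).
n = v₁ × v₂ = (-0.197, -0.188, 0.368) (taken with n_z > 0).
True dip = arccos(n_z / |n|) = arccos(0.8041) = 36.5°.
Dip direction = azimuth of (n_x, n_y) = atan2(-0.197, -0.188) = 226°.

true dip 36°, dip direction 225°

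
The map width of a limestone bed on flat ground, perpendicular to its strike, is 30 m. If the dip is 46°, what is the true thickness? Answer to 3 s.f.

21.6 m

True thickness t = w · sin(dip) = 30 × sin 46°
t = 30 × 0.7193 = 21.580 m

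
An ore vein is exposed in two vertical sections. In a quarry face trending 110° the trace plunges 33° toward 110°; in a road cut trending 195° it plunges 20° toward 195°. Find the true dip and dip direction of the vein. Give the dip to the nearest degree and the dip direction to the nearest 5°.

true dip 36°, dip direction 135°

Each apparent-dip line lies in the plane. As unit vectors (x east, y north, z up), v₁ plunges 33°→110° and v₂ plunges 20°→195°.
The plane normal is n = v₁ × v₂ ∝ (0.396, -0.402, 0.785).
Dip δ = arctan(|n_h|/n_z) = arctan(0.564/0.785) = 35.7°.
Dip direction = atan2(0.396, -0.402) = 135° (azimuth of n's horizontal projection).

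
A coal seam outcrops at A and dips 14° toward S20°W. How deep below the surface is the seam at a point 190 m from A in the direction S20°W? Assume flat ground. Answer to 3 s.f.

The hole is directly down-dip from the outcrop, so the down-dip offset is 190 m.
Depth = down-dip offset × tan(dip) = 190.00 × tan 14° = 190.00 × 0.2493
Depth = 47.37 m

47.4 m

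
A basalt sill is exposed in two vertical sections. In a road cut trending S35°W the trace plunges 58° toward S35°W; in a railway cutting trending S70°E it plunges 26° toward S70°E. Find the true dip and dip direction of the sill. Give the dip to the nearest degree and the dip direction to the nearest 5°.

true dip 62°, dip direction 185°

The two traces are lines in the plane: v₁ = (sin 215°·cos 58°, cos 215°·cos 58°, −sin 58°), v₂ = (sin 110°·cos 26°, cos 110°·cos 26°, −sin 26°).
Cross product v₁ × v₂ gives the pole to the plane: n ∝ (-0.070, -0.849, 0.460).
Dip δ = arctan(|n_h|/n_z) = arctan(0.852/0.460) = 61.6°.
Dip direction = azimuth of (n_x, n_y) = atan2(-0.070, -0.849) = 185°.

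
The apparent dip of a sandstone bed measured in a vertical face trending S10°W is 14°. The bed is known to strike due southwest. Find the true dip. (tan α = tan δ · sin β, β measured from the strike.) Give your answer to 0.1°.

β = acute angle between strike due southwest and section S10°W = 35°.
tan(true dip) = tan 14° / sin 35° = 0.4347
true dip = arctan 0.4347 = 23.49°

23.5°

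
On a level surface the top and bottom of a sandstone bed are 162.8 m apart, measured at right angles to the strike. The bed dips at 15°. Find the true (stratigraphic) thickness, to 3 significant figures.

42.1 m

True thickness t = w · sin(dip) = 162.8 × sin 15°
t = 162.8 × 0.2588 = 42.136 m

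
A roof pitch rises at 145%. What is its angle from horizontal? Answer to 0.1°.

tan θ = 145/100 = 1.4500
θ = arctan(1.4500) = 55.41°

55.4°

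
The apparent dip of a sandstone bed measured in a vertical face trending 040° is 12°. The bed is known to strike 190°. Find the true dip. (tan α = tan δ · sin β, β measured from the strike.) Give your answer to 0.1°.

23.0°

β = acute angle between strike 190° and section 040° = 30°.
tan(true dip) = tan 12° / sin 30° = 0.4251
true dip = arctan 0.4251 = 23.03°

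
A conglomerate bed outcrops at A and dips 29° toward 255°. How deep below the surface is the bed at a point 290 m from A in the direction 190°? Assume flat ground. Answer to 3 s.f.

67.9 m

The hole lies 65° from the dip direction, so the down-dip offset is 290 × cos 65° = 122.56 m.
Depth = down-dip offset × tan(dip) = 122.56 × tan 29° = 122.56 × 0.5543
Depth = 67.94 m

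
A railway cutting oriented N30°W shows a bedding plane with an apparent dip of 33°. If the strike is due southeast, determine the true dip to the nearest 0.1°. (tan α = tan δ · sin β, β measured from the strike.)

68.3°

β = acute angle between strike due southeast and section N30°W = 15°.
tan δ = tan α / sin β = tan 33° / sin 15° = 0.6494 / 0.2588 = 2.5091
δ = arctan(2.5091) = 68.27°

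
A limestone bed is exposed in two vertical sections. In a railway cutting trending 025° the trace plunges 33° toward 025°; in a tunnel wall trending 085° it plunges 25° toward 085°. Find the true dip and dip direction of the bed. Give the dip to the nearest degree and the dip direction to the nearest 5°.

The two traces are lines in the plane: v₁ = (sin 25°·cos 33°, cos 25°·cos 33°, −sin 33°), v₂ = (sin 85°·cos 25°, cos 85°·cos 25°, −sin 25°).
Cross product v₁ × v₂ gives the pole to the plane: n ∝ (0.278, 0.342, 0.658).
True dip = arccos(n_z / |n|) = arccos(0.8309) = 33.8°.
Dip direction = azimuth of (n_x, n_y) = atan2(0.278, 0.342) = 39°.

true dip 34°, dip direction 040°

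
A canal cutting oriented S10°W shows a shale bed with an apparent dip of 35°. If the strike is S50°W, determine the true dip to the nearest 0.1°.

47.4°

The section is 40° from the strike.
tan δ = tan α / sin β = tan 35° / sin 40° = 0.7002 / 0.6428 = 1.0893
true dip = arctan 1.0893 = 47.45°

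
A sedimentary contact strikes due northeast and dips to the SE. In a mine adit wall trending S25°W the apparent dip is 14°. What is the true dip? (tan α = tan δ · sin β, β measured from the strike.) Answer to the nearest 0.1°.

β = acute angle between strike due northeast and section S25°W = 20°.
tan(true dip) = tan 14° / sin 20° = 0.7290
δ = arctan(0.7290) = 36.09°

36.1°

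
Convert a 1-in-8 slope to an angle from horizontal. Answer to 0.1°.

7.1°

tan θ = 1/8 = 0.1250
θ = arctan(0.1250) = 7.13°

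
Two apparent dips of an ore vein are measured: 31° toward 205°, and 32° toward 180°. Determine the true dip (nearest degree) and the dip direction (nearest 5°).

Each apparent-dip line lies in the plane. As unit vectors (x east, y north, z up), v₁ plunges 31°→205° and v₂ plunges 32°→180°.
Cross product v₁ × v₂ gives the pole to the plane: n ∝ (-0.025, -0.192, 0.307).
True dip = arccos(n_z / |n|) = arccos(0.8460) = 32.2°.
Dip direction = azimuth of (n_x, n_y) = atan2(-0.025, -0.192) = 187°.

true dip 32°, dip direction 185°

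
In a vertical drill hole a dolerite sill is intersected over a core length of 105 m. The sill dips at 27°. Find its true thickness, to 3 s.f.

True thickness t = h · cos(dip) = 105 × cos 27°
t = 105 × 0.8910 = 93.556 m

93.6 m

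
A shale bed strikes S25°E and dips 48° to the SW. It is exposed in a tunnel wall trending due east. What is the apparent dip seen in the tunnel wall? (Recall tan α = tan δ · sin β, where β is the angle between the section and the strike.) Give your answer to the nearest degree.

The section lies 65° from the strike.
tan(apparent dip) = tan 48° · sin 65° = 1.0066
α = arctan(1.0066) = 45.19°

45°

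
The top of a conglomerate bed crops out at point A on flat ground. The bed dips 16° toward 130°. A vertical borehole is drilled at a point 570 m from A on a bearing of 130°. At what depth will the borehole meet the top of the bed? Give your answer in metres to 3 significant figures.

163 m

The hole is directly down-dip from the outcrop, so the down-dip offset is 570 m.
Depth = down-dip offset × tan(dip) = 570.00 × tan 16° = 570.00 × 0.2867
Depth = 163.44 m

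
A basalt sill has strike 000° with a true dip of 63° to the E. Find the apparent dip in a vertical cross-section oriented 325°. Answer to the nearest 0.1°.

The strike is 000° and the section trends 325°; the acute angle between them is β = 35°.
tan α = tan 63° × sin 35° = 1.9626 × 0.5736 = 1.1257
apparent dip = arctan 1.1257 = 48.38°

48.4°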